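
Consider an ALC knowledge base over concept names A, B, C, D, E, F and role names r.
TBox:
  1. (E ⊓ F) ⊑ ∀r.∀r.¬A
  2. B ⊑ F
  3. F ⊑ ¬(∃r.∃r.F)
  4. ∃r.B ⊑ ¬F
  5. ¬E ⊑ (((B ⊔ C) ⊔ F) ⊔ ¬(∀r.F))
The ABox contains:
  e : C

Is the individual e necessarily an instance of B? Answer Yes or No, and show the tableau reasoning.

1. e : B?  L(e) = {C} ∪ {¬B}
   open: L(e) ⊇ {C, ¬B, ¬E, ¬F, ∀r.¬B} — e ∉ B possible
2. Hence e : B: not entailed.

No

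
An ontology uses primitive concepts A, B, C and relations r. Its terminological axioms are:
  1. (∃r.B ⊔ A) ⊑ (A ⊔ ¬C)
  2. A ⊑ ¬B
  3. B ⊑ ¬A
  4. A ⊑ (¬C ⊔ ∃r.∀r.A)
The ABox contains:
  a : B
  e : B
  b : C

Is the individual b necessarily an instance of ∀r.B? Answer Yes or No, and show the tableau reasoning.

1. b : ∀r.B?  L(b) = {C} ∪ {∃r.¬B}
   open: L(b) ⊇ {C, ¬A, ∀r.¬B, ∃r.¬B} (+ ∃-successors) — b ∉ ∀r.B possible
2. Hence b : ∀r.B: not entailed.

No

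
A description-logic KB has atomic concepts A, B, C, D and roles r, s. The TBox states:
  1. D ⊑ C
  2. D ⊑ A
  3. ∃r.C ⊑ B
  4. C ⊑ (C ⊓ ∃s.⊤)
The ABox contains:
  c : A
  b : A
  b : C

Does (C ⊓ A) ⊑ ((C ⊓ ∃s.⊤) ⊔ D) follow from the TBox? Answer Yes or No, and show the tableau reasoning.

1. (C ⊓ A) ⊑ ((C ⊓ ∃s.⊤) ⊔ D)  ⇔  ((C ⊓ A) ⊓ ((¬C ⊔ ∀s.⊥) ⊓ ¬D)) unsat w.r.t. T
   all branches close; clash ⊥ at an ∃-successor
2. Hence (C ⊓ A) ⊑ ((C ⊓ ∃s.⊤) ⊔ D): entailed.

Yes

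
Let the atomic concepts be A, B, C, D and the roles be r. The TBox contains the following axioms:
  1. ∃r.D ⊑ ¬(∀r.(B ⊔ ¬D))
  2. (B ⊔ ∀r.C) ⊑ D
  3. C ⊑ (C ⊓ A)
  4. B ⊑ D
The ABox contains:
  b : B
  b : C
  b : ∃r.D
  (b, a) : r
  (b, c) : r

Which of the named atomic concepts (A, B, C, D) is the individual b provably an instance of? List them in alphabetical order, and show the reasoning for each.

{A, B, C, D}

1. b : A?  L(b) = {B, C, ∃r.D} ∪ {¬A}
   clash {A, ¬A} at b — b ∈ A
2. b : B?  L(b) = {B, C, ∃r.D} ∪ {¬B}
   clash {B, ¬B} at b — b ∈ B
3. b : C?  L(b) = {B, C, ∃r.D} ∪ {¬C}
   clash {C, ¬C} at b — b ∈ C
4. b : D?  L(b) = {B, C, ∃r.D} ∪ {¬D}
   clash {D, ¬D} at b — b ∈ D
5. Entailed for b: {A, B, C, D}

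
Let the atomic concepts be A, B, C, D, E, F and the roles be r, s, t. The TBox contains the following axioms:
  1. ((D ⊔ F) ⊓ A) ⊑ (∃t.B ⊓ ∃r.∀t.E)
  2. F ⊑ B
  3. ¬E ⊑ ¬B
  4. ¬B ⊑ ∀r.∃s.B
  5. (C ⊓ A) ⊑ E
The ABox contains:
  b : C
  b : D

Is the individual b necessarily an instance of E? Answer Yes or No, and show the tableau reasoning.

No

1. b : E?  L(b) = {C, D} ∪ {¬E}
   apply at b: ¬E⊑¬B
   open: L(b) ⊇ {C, D, ¬A, ¬B, ¬E, …} — b ∉ E possible
2. Hence b : E: not entailed.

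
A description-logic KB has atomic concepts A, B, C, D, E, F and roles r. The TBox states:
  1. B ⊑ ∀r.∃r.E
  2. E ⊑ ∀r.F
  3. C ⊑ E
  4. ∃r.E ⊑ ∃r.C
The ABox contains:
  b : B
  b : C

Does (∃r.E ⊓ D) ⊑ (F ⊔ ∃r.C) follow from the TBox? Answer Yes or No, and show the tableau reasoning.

1. (∃r.E ⊓ D) ⊑ (F ⊔ ∃r.C)  ⇔  ((∃r.E ⊓ D) ⊓ (¬F ⊓ ∀r.¬C)) unsat w.r.t. T
   all branches close; clash {C, ¬C} at an ∃-successor
2. Hence (∃r.E ⊓ D) ⊑ (F ⊔ ∃r.C): entailed.

Yes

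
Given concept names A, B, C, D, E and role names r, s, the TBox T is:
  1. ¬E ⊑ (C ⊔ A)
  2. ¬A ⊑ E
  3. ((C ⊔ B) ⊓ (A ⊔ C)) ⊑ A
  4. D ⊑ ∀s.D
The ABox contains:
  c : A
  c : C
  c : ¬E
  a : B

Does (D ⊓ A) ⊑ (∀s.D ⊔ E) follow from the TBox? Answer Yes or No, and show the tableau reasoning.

Yes

1. (D ⊓ A) ⊑ (∀s.D ⊔ E)  ⇔  ((D ⊓ A) ⊓ (∃s.¬D ⊓ ¬E)) unsat w.r.t. T
   all branches close; clash {D, ¬D} at an ∃-successor
2. Hence (D ⊓ A) ⊑ (∀s.D ⊔ E): entailed.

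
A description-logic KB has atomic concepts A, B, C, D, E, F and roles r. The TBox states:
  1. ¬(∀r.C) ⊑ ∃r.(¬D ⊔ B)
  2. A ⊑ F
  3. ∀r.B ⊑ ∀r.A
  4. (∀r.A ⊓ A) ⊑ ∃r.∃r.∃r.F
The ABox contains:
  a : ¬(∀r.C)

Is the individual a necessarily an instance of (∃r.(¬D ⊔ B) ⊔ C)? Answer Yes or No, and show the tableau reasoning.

Yes

1. a : (∃r.(¬D ⊔ B) ⊔ C)?  L(a) = {¬(∀r.C)} ∪ {(∀r.(D ⊓ ¬B) ⊓ ¬C)}
   clash {B, ¬B} at an ∃-successor — a ∈ (∃r.(¬D ⊔ B) ⊔ C)
2. Hence a : (∃r.(¬D ⊔ B) ⊔ C): entailed.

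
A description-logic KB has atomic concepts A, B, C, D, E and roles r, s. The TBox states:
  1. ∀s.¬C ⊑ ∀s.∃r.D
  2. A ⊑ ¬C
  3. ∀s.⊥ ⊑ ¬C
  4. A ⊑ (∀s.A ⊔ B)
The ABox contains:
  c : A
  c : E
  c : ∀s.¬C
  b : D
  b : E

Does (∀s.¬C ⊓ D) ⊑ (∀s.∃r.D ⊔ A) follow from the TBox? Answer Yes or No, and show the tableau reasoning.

Yes

1. (∀s.¬C ⊓ D) ⊑ (∀s.∃r.D ⊔ A)  ⇔  ((∀s.¬C ⊓ D) ⊓ (∃s.∀r.¬D ⊓ ¬A)) unsat w.r.t. T
   all branches close; clash {D, ¬D} at an ∃-successor
2. Hence (∀s.¬C ⊓ D) ⊑ (∀s.∃r.D ⊔ A): entailed.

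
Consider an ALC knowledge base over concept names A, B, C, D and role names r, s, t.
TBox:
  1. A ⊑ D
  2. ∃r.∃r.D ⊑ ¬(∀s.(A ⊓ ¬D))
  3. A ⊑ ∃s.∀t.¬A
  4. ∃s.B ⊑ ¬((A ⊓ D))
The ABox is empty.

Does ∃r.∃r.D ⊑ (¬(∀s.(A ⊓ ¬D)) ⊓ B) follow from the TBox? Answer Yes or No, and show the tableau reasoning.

1. ∃r.∃r.D ⊑ (¬(∀s.(A ⊓ ¬D)) ⊓ B)  ⇔  (∃r.∃r.D ⊓ (∀s.(A ⊓ ¬D) ⊔ ¬B)) unsat w.r.t. T
   apply at x₀: ∃r.∃r.D⊑¬(∀s.(A ⊓ ¬D))
   open: L(x₀) ⊇ {¬A, ¬B, ∀s.¬B, ∃r.∃r.D, ∃s.(¬A ⊔ D)} (+ ∃-successors)
2. Hence ∃r.∃r.D ⊑ (¬(∀s.(A ⊓ ¬D)) ⊓ B): not entailed.

No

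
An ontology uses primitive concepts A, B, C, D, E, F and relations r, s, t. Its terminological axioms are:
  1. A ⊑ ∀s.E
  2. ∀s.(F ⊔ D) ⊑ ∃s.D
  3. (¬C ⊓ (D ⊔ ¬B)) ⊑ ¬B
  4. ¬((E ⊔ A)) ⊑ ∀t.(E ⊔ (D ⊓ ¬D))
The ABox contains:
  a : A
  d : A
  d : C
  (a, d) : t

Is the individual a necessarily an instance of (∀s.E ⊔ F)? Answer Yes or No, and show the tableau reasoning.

Yes

1. a : (∀s.E ⊔ F)?  L(a) = {A} ∪ {(∃s.¬E ⊓ ¬F)}
   clash {E, ¬E} at an ∃-successor — a ∈ (∀s.E ⊔ F)
2. Hence a : (∀s.E ⊔ F): entailed.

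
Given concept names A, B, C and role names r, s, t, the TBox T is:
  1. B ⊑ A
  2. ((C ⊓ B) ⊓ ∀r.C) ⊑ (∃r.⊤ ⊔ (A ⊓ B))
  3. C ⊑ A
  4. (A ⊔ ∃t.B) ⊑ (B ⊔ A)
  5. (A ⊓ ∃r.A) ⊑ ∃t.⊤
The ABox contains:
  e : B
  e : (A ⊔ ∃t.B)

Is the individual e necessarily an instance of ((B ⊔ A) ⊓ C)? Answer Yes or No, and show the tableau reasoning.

1. e : ((B ⊔ A) ⊓ C)?  L(e) = {B, (A ⊔ ∃t.B)} ∪ {((¬B ⊓ ¬A) ⊔ ¬C)}
   apply at e: B⊑A; (A ⊔ ∃t.B)⊑(B ⊔ A)
   open: L(e) ⊇ {A, B, ¬C, ∀r.¬A} — e ∉ ((B ⊔ A) ⊓ C) possible
2. Hence e : ((B ⊔ A) ⊓ C): not entailed.

No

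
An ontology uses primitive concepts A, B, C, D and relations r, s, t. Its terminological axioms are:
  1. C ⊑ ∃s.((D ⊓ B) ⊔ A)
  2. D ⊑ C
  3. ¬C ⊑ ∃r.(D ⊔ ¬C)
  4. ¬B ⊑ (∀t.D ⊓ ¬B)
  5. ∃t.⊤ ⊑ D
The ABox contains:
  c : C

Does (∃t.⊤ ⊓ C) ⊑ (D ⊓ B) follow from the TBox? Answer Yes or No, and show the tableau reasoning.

1. (∃t.⊤ ⊓ C) ⊑ (D ⊓ B)  ⇔  ((∃t.⊤ ⊓ C) ⊓ (¬D ⊔ ¬B)) unsat w.r.t. T
   apply at x₀: C⊑∃s.((D ⊓ B) ⊔ A); ∃t.⊤⊑D
   open: L(x₀) ⊇ {C, D, ¬B, ∀t.D, ∃s.((D ⊓ B) ⊔ A), …} (+ ∃-successors)
2. Hence (∃t.⊤ ⊓ C) ⊑ (D ⊓ B): not entailed.

No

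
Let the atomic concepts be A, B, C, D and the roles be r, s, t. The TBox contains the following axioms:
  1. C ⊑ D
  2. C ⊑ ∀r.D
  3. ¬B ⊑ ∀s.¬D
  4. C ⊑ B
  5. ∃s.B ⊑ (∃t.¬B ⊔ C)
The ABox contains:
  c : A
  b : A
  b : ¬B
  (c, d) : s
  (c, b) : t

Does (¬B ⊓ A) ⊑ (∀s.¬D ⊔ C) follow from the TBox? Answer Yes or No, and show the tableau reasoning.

1. (¬B ⊓ A) ⊑ (∀s.¬D ⊔ C)  ⇔  ((¬B ⊓ A) ⊓ (∃s.D ⊓ ¬C)) unsat w.r.t. T
   all branches close; clash {C, ¬C} at x₀
2. Hence (¬B ⊓ A) ⊑ (∀s.¬D ⊔ C): entailed.

Yes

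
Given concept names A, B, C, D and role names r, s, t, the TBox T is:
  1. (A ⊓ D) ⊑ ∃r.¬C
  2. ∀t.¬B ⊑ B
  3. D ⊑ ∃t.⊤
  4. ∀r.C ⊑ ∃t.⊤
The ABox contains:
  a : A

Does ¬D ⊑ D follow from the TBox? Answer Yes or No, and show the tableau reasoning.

1. ¬D ⊑ D  ⇔  (¬D ⊓ ¬D) unsat w.r.t. T
   open: L(x₀) ⊇ {¬D, ∃r.¬C, ∃t.B} (+ ∃-successors)
2. Hence ¬D ⊑ D: not entailed.

No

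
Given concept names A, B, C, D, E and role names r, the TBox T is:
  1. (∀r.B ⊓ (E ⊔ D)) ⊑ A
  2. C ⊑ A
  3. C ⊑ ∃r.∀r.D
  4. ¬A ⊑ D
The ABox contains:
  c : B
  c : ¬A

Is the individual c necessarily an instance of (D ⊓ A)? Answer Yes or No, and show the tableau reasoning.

1. c : (D ⊓ A)?  L(c) = {B, ¬A} ∪ {(¬D ⊔ ¬A)}
   apply at c: ¬A⊑D
   open: L(c) ⊇ {B, D, ¬A, ¬C, ∃r.¬B} (+ ∃-successors) — c ∉ (D ⊓ A) possible
2. Hence c : (D ⊓ A): not entailed.

No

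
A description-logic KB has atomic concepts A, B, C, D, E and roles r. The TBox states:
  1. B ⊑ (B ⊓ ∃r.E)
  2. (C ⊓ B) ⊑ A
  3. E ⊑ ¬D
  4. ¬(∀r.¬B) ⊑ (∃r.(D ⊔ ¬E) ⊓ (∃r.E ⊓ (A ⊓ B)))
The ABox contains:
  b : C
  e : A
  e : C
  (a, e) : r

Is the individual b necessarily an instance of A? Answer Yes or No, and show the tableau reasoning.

No

1. b : A?  L(b) = {C} ∪ {¬A}
   open: L(b) ⊇ {C, ¬A, ¬B, ¬E, ∀r.¬B} — b ∉ A possible
2. Hence b : A: not entailed.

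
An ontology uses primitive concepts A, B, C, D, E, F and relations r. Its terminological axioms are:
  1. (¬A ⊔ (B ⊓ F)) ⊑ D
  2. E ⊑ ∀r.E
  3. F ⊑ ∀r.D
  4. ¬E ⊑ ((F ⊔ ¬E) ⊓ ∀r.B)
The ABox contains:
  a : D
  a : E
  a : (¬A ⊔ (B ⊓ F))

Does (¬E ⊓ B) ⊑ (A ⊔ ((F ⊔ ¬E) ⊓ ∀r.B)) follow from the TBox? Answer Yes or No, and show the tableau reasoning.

1. (¬E ⊓ B) ⊑ (A ⊔ ((F ⊔ ¬E) ⊓ ∀r.B))  ⇔  ((¬E ⊓ B) ⊓ (¬A ⊓ ((¬F ⊓ E) ⊔ ∃r.¬B))) unsat w.r.t. T
   all branches close; clash {B, ¬B} at an ∃-successor
2. Hence (¬E ⊓ B) ⊑ (A ⊔ ((F ⊔ ¬E) ⊓ ∀r.B)): entailed.

Yes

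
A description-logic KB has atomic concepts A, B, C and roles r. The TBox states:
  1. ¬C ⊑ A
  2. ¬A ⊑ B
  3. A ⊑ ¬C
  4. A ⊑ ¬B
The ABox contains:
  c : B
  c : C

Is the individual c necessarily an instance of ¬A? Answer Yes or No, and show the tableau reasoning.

Yes

1. c : ¬A?  L(c) = {B, C} ∪ {A}
   clash {B, ¬B} at c — c ∈ ¬A
2. Hence c : ¬A: entailed.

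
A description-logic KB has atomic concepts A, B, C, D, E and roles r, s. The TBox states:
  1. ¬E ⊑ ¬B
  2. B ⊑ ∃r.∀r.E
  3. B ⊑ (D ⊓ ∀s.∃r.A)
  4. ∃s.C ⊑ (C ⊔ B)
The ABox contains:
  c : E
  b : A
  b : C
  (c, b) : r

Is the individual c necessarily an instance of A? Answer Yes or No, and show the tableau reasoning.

No

1. c : A?  L(c) = {E} ∪ {¬A}
   open: L(c) ⊇ {E, ¬A, ¬B, ∀s.¬C} — c ∉ A possible
2. Hence c : A: not entailed.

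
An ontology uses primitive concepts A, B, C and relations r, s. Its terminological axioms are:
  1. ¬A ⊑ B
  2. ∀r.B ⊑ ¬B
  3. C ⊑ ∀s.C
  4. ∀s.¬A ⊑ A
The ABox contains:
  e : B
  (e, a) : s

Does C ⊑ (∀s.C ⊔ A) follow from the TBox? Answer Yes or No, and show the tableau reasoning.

Yes

1. C ⊑ (∀s.C ⊔ A)  ⇔  (C ⊓ (∃s.¬C ⊓ ¬A)) unsat w.r.t. T
   all branches close; clash {A, ¬A} at x₀
2. Hence C ⊑ (∀s.C ⊔ A): entailed.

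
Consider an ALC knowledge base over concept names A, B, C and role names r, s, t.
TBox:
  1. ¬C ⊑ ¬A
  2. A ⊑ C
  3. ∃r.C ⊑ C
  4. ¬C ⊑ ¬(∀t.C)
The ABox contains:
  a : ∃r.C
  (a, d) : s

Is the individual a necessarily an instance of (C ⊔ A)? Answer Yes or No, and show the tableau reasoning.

Yes

1. a : (C ⊔ A)?  L(a) = {∃r.C} ∪ {(¬C ⊓ ¬A)}
   clash {C, ¬C} at a — a ∈ (C ⊔ A)
2. Hence a : (C ⊔ A): entailed.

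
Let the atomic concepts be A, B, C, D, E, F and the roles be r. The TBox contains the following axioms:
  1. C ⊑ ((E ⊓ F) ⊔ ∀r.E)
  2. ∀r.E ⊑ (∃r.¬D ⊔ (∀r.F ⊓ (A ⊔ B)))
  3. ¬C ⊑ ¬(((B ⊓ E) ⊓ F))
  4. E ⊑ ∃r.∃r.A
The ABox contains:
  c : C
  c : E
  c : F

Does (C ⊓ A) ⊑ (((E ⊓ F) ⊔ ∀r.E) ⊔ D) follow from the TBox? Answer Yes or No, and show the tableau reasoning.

1. (C ⊓ A) ⊑ (((E ⊓ F) ⊔ ∀r.E) ⊔ D)  ⇔  ((C ⊓ A) ⊓ (((¬E ⊔ ¬F) ⊓ ∃r.¬E) ⊓ ¬D)) unsat w.r.t. T
   all branches close; clash {E, ¬E} at an ∃-successor
2. Hence (C ⊓ A) ⊑ (((E ⊓ F) ⊔ ∀r.E) ⊔ D): entailed.

Yes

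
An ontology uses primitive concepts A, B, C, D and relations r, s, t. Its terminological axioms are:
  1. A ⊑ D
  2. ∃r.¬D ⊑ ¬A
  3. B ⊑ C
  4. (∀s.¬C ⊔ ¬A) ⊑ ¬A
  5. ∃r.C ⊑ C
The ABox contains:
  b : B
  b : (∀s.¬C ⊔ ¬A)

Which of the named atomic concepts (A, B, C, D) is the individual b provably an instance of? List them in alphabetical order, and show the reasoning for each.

{B, C}

1. b : A?  L(b) = {B, (∀s.¬C ⊔ ¬A)} ∪ {¬A}
   apply at b: B⊑C
   open: L(b) ⊇ {B, C, ¬A} — b ∉ A possible
2. b : B?  L(b) = {B, (∀s.¬C ⊔ ¬A)} ∪ {¬B}
   clash {B, ¬B} at b — b ∈ B
3. b : C?  L(b) = {B, (∀s.¬C ⊔ ¬A)} ∪ {¬C}
   clash {C, ¬C} at b — b ∈ C
4. b : D?  L(b) = {B, (∀s.¬C ⊔ ¬A)} ∪ {¬D}
   apply at b: B⊑C; (∀s.¬C ⊔ ¬A)⊑¬A
   open: L(b) ⊇ {B, C, ¬A, ¬D} — b ∉ D possible
5. Entailed for b: {B, C}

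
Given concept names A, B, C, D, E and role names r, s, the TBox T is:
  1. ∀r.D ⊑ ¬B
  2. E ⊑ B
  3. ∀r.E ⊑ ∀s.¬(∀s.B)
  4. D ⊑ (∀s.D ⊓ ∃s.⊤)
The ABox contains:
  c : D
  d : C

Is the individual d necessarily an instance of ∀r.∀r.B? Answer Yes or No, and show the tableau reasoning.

1. d : ∀r.∀r.B?  L(d) = {C} ∪ {∃r.∃r.¬B}
   open: L(d) ⊇ {C, ¬D, ¬E, ∃r.¬D, ∃r.¬E, …} (+ ∃-successors) — d ∉ ∀r.∀r.B possible
2. Hence d : ∀r.∀r.B: not entailed.

No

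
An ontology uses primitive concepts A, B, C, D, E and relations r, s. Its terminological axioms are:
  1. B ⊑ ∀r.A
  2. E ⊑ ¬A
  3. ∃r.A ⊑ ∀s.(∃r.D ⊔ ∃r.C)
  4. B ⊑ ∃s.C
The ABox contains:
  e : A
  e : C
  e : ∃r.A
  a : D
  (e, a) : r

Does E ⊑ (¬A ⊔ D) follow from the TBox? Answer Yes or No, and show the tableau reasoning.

Yes

1. E ⊑ (¬A ⊔ D)  ⇔  (E ⊓ (A ⊓ ¬D)) unsat w.r.t. T
   all branches close; clash {A, ¬A} at x₀
2. Hence E ⊑ (¬A ⊔ D): entailed.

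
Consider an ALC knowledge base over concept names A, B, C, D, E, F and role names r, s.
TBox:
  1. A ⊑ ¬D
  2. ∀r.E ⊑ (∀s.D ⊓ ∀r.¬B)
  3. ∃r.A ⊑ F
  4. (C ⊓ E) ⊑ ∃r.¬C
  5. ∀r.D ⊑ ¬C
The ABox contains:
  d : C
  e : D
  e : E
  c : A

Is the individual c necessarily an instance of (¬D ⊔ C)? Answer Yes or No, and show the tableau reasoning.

1. c : (¬D ⊔ C)?  L(c) = {A} ∪ {(D ⊓ ¬C)}
   clash {D, ¬D} at c — c ∈ (¬D ⊔ C)
2. Hence c : (¬D ⊔ C): entailed.

Yes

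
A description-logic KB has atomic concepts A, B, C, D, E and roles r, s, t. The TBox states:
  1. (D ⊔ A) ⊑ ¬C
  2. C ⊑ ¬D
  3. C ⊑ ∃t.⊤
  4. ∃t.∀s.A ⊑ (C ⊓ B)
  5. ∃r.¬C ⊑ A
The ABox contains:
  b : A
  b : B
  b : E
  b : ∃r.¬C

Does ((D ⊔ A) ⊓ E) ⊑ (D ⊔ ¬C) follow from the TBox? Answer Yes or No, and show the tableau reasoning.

Yes

1. ((D ⊔ A) ⊓ E) ⊑ (D ⊔ ¬C)  ⇔  (((D ⊔ A) ⊓ E) ⊓ (¬D ⊓ C)) unsat w.r.t. T
   all branches close; clash {C, ¬C} at x₀
2. Hence ((D ⊔ A) ⊓ E) ⊑ (D ⊔ ¬C): entailed.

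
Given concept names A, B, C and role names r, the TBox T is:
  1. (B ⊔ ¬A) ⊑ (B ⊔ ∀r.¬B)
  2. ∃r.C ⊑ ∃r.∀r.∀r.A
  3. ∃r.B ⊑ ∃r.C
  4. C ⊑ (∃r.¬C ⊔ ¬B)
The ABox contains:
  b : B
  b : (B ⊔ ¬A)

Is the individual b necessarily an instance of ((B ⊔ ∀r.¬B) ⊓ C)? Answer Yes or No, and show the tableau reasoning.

No

1. b : ((B ⊔ ∀r.¬B) ⊓ C)?  L(b) = {B, (B ⊔ ¬A)} ∪ {((¬B ⊓ ∃r.B) ⊔ ¬C)}
   apply at b: (B ⊔ ¬A)⊑(B ⊔ ∀r.¬B)
   open: L(b) ⊇ {B, ¬C, ∀r.¬B, ∀r.¬C} — b ∉ ((B ⊔ ∀r.¬B) ⊓ C) possible
2. Hence b : ((B ⊔ ∀r.¬B) ⊓ C): not entailed.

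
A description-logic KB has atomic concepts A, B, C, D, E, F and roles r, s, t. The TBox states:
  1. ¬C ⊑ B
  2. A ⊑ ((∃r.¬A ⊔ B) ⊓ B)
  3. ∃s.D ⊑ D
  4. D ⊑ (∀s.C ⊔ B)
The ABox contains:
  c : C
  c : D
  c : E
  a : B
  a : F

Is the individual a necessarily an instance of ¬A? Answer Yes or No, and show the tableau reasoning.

No

1. a : ¬A?  L(a) = {B, F} ∪ {A}
   apply at a: A⊑((∃r.¬A ⊔ B) ⊓ B)
   open: L(a) ⊇ {A, B, F, ¬D, ∀s.¬D} — a ∉ ¬A possible
2. Hence a : ¬A: not entailed.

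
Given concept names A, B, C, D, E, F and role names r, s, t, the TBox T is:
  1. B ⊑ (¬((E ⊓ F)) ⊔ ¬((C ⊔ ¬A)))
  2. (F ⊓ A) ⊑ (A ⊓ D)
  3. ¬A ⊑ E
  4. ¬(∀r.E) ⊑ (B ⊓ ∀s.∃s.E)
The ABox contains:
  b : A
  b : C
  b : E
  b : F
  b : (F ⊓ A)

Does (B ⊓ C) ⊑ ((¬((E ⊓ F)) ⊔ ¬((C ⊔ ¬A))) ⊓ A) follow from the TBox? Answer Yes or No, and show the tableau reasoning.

1. (B ⊓ C) ⊑ ((¬((E ⊓ F)) ⊔ ¬((C ⊔ ¬A))) ⊓ A)  ⇔  ((B ⊓ C) ⊓ (((E ⊓ F) ⊓ (C ⊔ ¬A)) ⊔ ¬A)) unsat w.r.t. T
   apply at x₀: B⊑(¬((E ⊓ F)) ⊔ ¬((C ⊔ ¬A)))
   open: L(x₀) ⊇ {B, C, E, ¬A, ¬F, …}
2. Hence (B ⊓ C) ⊑ ((¬((E ⊓ F)) ⊔ ¬((C ⊔ ¬A))) ⊓ A): not entailed.

No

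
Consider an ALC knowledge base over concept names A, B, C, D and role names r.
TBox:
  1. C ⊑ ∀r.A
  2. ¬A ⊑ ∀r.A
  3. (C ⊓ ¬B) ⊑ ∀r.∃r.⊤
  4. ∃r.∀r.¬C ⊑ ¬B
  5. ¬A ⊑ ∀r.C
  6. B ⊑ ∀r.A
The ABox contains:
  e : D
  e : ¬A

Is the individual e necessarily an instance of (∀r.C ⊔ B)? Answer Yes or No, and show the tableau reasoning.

Yes

1. e : (∀r.C ⊔ B)?  L(e) = {D, ¬A} ∪ {(∃r.¬C ⊓ ¬B)}
   clash {C, ¬C} at an ∃-successor — e ∈ (∀r.C ⊔ B)
2. Hence e : (∀r.C ⊔ B): entailed.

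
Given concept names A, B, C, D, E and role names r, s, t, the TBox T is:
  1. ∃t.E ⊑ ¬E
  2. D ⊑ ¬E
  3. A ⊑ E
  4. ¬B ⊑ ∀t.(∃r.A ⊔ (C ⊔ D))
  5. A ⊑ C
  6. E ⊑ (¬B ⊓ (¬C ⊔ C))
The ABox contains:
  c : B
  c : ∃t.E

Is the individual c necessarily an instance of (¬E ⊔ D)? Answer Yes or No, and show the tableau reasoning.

1. c : (¬E ⊔ D)?  L(c) = {B, ∃t.E} ∪ {(E ⊓ ¬D)}
   clash {E, ¬E} at c — c ∈ (¬E ⊔ D)
2. Hence c : (¬E ⊔ D): entailed.

Yes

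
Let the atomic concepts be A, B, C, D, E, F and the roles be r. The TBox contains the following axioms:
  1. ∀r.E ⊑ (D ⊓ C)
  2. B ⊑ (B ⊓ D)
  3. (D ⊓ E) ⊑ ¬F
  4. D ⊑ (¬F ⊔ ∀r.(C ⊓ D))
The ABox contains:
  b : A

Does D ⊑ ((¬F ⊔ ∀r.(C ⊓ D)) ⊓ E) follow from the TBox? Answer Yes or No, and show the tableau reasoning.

1. D ⊑ ((¬F ⊔ ∀r.(C ⊓ D)) ⊓ E)  ⇔  (D ⊓ ((F ⊓ ∃r.(¬C ⊔ ¬D)) ⊔ ¬E)) unsat w.r.t. T
   apply at x₀: D⊑(¬F ⊔ ∀r.(C ⊓ D))
   open: L(x₀) ⊇ {D, ¬B, ¬E, ¬F, ∃r.¬E} (+ ∃-successors)
2. Hence D ⊑ ((¬F ⊔ ∀r.(C ⊓ D)) ⊓ E): not entailed.

No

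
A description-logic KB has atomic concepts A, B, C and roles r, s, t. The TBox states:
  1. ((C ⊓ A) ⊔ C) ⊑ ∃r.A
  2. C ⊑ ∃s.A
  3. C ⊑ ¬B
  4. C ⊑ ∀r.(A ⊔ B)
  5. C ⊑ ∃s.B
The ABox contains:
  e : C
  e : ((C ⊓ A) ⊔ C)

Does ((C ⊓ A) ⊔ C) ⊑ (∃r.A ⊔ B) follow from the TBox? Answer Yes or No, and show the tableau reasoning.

1. ((C ⊓ A) ⊔ C) ⊑ (∃r.A ⊔ B)  ⇔  (((C ⊓ A) ⊔ C) ⊓ (∀r.¬A ⊓ ¬B)) unsat w.r.t. T
   all branches close; clash {A, ¬A} at an ∃-successor
2. Hence ((C ⊓ A) ⊔ C) ⊑ (∃r.A ⊔ B): entailed.

Yes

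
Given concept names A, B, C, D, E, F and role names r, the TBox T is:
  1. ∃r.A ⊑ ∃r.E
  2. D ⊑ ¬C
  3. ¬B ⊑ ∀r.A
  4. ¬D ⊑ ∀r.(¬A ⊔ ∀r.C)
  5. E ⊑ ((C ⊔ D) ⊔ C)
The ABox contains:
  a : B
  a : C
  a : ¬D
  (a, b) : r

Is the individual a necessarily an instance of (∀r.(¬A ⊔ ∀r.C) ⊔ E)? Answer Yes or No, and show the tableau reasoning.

Yes

1. a : (∀r.(¬A ⊔ ∀r.C) ⊔ E)?  L(a) = {B, C, ¬D} ∪ {(∃r.(A ⊓ ∃r.¬C) ⊓ ¬E)}
   clash {C, ¬C} at an ∃-successor — a ∈ (∀r.(¬A ⊔ ∀r.C) ⊔ E)
2. Hence a : (∀r.(¬A ⊔ ∀r.C) ⊔ E): entailed.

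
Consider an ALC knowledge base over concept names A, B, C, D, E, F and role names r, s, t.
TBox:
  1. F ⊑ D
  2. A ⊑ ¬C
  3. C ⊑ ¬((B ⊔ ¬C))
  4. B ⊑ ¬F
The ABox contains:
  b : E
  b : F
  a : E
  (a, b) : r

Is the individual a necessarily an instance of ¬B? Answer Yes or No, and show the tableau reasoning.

No

1. a : ¬B?  L(a) = {E} ∪ {B}
   apply at a: B⊑¬F
   open: L(a) ⊇ {B, E, ¬A, ¬C, ¬F} — a ∉ ¬B possible
2. Hence a : ¬B: not entailed.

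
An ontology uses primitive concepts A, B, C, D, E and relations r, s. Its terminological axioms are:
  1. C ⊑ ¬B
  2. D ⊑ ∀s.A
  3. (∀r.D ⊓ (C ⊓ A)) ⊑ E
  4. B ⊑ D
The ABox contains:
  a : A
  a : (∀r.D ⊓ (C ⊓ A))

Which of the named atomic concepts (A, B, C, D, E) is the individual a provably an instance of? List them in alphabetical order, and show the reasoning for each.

1. a : A?  L(a) = {A, (∀r.D ⊓ (C ⊓ A))} ∪ {¬A}
   clash {A, ¬A} at a — a ∈ A
2. a : B?  L(a) = {A, (∀r.D ⊓ (C ⊓ A))} ∪ {¬B}
   apply at a: (∀r.D ⊓ (C ⊓ A))⊑E
   open: L(a) ⊇ {A, C, E, ¬B, ¬D, …} — a ∉ B possible
3. a : C?  L(a) = {A, (∀r.D ⊓ (C ⊓ A))} ∪ {¬C}
   clash {C, ¬C} at a — a ∈ C
4. a : D?  L(a) = {A, (∀r.D ⊓ (C ⊓ A))} ∪ {¬D}
   apply at a: C⊑¬B; (∀r.D ⊓ (C ⊓ A))⊑E
   open: L(a) ⊇ {A, C, E, ¬B, ¬D, …} — a ∉ D possible
5. a : E?  L(a) = {A, (∀r.D ⊓ (C ⊓ A))} ∪ {¬E}
   clash {E, ¬E} at a — a ∈ E
6. Entailed for a: {A, C, E}

{A, C, E}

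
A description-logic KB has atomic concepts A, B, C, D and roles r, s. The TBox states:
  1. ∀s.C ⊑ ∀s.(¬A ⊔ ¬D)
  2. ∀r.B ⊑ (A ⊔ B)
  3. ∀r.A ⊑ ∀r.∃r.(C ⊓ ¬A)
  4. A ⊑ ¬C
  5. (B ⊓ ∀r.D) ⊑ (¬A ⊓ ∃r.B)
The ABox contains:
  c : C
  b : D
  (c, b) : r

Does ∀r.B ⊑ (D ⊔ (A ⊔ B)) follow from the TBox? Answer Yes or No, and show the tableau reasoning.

Yes

1. ∀r.B ⊑ (D ⊔ (A ⊔ B))  ⇔  (∀r.B ⊓ (¬D ⊓ (¬A ⊓ ¬B))) unsat w.r.t. T
   all branches close; clash {B, ¬B} at x₀
2. Hence ∀r.B ⊑ (D ⊔ (A ⊔ B)): entailed.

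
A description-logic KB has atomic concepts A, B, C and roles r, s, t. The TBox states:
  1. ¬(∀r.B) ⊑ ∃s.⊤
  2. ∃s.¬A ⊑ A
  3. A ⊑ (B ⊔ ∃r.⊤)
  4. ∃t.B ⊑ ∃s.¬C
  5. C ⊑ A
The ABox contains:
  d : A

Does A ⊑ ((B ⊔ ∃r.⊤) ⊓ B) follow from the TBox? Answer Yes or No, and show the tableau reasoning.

No

1. A ⊑ ((B ⊔ ∃r.⊤) ⊓ B)  ⇔  (A ⊓ ((¬B ⊓ ∀r.⊥) ⊔ ¬B)) unsat w.r.t. T
   apply at x₀: A⊑(B ⊔ ∃r.⊤)
   open: L(x₀) ⊇ {A, ¬B, ∀r.B, ∀t.¬B, ∃r.⊤} (+ ∃-successors)
2. Hence A ⊑ ((B ⊔ ∃r.⊤) ⊓ B): not entailed.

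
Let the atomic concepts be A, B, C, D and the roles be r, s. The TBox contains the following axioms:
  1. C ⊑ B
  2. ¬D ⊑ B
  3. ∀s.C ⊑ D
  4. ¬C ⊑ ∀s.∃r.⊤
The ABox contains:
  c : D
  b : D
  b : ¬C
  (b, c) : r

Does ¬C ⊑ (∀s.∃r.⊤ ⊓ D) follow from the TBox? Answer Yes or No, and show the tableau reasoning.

No

1. ¬C ⊑ (∀s.∃r.⊤ ⊓ D)  ⇔  (¬C ⊓ (∃s.∀r.⊥ ⊔ ¬D)) unsat w.r.t. T
   apply at x₀: ¬C⊑∀s.∃r.⊤
   open: L(x₀) ⊇ {B, ¬C, ¬D, ∀s.∃r.⊤, ∃s.¬C} (+ ∃-successors)
2. Hence ¬C ⊑ (∀s.∃r.⊤ ⊓ D): not entailed.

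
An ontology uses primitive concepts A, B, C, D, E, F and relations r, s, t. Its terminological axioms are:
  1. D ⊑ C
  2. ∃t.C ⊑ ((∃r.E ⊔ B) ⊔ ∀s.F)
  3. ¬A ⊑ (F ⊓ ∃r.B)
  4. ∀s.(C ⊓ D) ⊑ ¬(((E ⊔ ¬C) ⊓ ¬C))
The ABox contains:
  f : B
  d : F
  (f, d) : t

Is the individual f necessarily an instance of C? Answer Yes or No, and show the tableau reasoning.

No

1. f : C?  L(f) = {B} ∪ {¬C}
   open: L(f) ⊇ {A, B, ¬C, ¬D, ∀t.¬C, …} (+ ∃-successors) — f ∉ C possible
2. Hence f : C: not entailed.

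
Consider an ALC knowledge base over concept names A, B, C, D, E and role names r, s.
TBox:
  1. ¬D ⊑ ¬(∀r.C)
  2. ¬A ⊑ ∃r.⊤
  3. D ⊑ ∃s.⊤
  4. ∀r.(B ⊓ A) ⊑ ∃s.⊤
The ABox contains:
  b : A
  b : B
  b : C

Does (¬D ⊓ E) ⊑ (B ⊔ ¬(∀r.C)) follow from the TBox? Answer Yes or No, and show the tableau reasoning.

Yes

1. (¬D ⊓ E) ⊑ (B ⊔ ¬(∀r.C))  ⇔  ((¬D ⊓ E) ⊓ (¬B ⊓ ∀r.C)) unsat w.r.t. T
   all branches close; clash {C, ¬C} at an ∃-successor
2. Hence (¬D ⊓ E) ⊑ (B ⊔ ¬(∀r.C)): entailed.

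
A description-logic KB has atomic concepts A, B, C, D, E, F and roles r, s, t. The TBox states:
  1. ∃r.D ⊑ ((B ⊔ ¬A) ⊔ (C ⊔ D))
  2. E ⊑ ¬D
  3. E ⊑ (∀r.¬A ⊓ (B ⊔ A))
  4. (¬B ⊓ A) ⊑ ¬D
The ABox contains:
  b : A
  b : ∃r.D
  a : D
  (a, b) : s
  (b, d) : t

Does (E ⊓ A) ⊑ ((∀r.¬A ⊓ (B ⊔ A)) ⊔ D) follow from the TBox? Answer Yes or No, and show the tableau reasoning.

1. (E ⊓ A) ⊑ ((∀r.¬A ⊓ (B ⊔ A)) ⊔ D)  ⇔  ((E ⊓ A) ⊓ ((∃r.A ⊔ (¬B ⊓ ¬A)) ⊓ ¬D)) unsat w.r.t. T
   all branches close; clash {A, ¬A} at x₀
2. Hence (E ⊓ A) ⊑ ((∀r.¬A ⊓ (B ⊔ A)) ⊔ D): entailed.

Yes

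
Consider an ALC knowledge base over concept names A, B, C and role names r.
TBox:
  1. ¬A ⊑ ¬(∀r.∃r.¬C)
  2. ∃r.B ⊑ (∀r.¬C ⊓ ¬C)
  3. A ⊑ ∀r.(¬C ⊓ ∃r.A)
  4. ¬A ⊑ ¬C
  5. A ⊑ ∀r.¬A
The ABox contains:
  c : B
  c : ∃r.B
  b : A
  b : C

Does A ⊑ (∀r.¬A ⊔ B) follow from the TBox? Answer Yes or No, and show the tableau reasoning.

Yes

1. A ⊑ (∀r.¬A ⊔ B)  ⇔  (A ⊓ (∃r.A ⊓ ¬B)) unsat w.r.t. T
   all branches close; clash {A, ¬A} at an ∃-successor
2. Hence A ⊑ (∀r.¬A ⊔ B): entailed.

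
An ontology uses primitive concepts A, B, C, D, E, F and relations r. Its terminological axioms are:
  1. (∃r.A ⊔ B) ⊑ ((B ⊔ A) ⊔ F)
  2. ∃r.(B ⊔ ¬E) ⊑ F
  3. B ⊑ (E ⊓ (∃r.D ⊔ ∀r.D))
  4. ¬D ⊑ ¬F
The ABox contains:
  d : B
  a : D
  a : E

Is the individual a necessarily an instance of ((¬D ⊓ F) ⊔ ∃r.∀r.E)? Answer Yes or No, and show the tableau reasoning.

1. a : ((¬D ⊓ F) ⊔ ∃r.∀r.E)?  L(a) = {D, E} ∪ {((D ⊔ ¬F) ⊓ ∀r.∃r.¬E)}
   open: L(a) ⊇ {D, E, ¬B, ∀r.(¬B ⊓ E), ∀r.¬A, …} — a ∉ ((¬D ⊓ F) ⊔ ∃r.∀r.E) possible
2. Hence a : ((¬D ⊓ F) ⊔ ∃r.∀r.E): not entailed.

No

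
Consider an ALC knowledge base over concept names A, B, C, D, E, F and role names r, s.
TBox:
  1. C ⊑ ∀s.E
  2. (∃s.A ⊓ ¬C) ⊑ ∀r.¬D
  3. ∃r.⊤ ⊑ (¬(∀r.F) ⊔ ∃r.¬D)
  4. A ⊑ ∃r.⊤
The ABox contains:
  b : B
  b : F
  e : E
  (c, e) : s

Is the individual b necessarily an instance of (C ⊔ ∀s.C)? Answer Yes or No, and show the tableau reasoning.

1. b : (C ⊔ ∀s.C)?  L(b) = {B, F} ∪ {(¬C ⊓ ∃s.¬C)}
   open: L(b) ⊇ {B, F, ¬A, ¬C, ∀r.⊥, …} (+ ∃-successors) — b ∉ (C ⊔ ∀s.C) possible
2. Hence b : (C ⊔ ∀s.C): not entailed.

No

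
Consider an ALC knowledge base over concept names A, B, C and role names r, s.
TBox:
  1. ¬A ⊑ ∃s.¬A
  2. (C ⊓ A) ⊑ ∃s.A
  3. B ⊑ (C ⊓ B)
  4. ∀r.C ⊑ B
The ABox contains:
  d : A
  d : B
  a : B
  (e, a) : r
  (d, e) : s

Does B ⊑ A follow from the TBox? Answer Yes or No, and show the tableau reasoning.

No

1. B ⊑ A  ⇔  (B ⊓ ¬A) unsat w.r.t. T
   apply at x₀: ¬A⊑∃s.¬A; B⊑(C ⊓ B)
   open: L(x₀) ⊇ {B, C, ¬A, ∃s.¬A} (+ ∃-successors)
2. Hence B ⊑ A: not entailed.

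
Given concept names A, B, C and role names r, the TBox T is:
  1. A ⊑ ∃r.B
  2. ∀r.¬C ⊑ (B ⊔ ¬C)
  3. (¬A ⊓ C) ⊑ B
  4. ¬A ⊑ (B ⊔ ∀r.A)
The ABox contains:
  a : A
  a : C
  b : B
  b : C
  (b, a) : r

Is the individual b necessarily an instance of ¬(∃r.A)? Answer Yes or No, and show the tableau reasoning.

No

1. b : ¬(∃r.A)?  L(b) = {B, C} ∪ {∃r.A}
   open: L(b) ⊇ {B, C, ¬A, ∃r.A, ∃r.C} (+ ∃-successors) — b ∉ ¬(∃r.A) possible
2. Hence b : ¬(∃r.A): not entailed.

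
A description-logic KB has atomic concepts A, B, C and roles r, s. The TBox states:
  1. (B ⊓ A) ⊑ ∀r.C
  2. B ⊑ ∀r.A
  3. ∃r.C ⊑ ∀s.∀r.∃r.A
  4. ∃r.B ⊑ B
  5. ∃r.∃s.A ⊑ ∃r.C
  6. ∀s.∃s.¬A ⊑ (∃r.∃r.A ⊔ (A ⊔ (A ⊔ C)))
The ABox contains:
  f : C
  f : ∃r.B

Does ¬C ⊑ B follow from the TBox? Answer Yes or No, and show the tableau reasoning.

No

1. ¬C ⊑ B  ⇔  (¬C ⊓ ¬B) unsat w.r.t. T
   open: L(x₀) ⊇ {¬B, ¬C, ∀r.¬B, ∀r.¬C, ∀r.∀s.¬A, …} (+ ∃-successors)
2. Hence ¬C ⊑ B: not entailed.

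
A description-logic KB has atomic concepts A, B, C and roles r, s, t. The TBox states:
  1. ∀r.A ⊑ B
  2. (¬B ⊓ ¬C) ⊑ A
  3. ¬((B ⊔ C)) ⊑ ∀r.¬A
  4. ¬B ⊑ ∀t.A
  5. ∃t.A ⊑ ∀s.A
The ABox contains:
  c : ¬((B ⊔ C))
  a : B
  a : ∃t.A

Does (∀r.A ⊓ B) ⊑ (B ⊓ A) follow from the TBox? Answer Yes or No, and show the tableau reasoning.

1. (∀r.A ⊓ B) ⊑ (B ⊓ A)  ⇔  ((∀r.A ⊓ B) ⊓ (¬B ⊔ ¬A)) unsat w.r.t. T
   open: L(x₀) ⊇ {B, ¬A, ∀r.A, ∀t.¬A}
2. Hence (∀r.A ⊓ B) ⊑ (B ⊓ A): not entailed.

No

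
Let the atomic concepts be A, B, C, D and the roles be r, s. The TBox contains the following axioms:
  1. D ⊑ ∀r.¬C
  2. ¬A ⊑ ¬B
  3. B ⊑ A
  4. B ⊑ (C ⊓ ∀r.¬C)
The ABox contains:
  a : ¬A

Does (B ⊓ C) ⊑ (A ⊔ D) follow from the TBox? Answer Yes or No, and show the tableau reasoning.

Yes

1. (B ⊓ C) ⊑ (A ⊔ D)  ⇔  ((B ⊓ C) ⊓ (¬A ⊓ ¬D)) unsat w.r.t. T
   all branches close; clash {B, ¬B} at x₀
2. Hence (B ⊓ C) ⊑ (A ⊔ D): entailed.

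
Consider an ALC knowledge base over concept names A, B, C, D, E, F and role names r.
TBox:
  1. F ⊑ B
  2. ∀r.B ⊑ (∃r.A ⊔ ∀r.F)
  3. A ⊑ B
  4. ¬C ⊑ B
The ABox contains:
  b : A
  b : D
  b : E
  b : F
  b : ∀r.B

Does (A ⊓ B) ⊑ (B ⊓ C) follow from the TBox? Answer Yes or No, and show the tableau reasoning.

1. (A ⊓ B) ⊑ (B ⊓ C)  ⇔  ((A ⊓ B) ⊓ (¬B ⊔ ¬C)) unsat w.r.t. T
   open: L(x₀) ⊇ {A, B, ¬C, ∃r.¬B} (+ ∃-successors)
2. Hence (A ⊓ B) ⊑ (B ⊓ C): not entailed.

No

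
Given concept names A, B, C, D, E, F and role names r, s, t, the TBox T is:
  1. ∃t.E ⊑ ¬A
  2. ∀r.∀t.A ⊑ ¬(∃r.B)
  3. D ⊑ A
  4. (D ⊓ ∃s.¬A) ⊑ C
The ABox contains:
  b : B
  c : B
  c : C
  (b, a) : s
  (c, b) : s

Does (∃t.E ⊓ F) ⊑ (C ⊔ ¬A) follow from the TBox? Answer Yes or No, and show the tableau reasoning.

Yes

1. (∃t.E ⊓ F) ⊑ (C ⊔ ¬A)  ⇔  ((∃t.E ⊓ F) ⊓ (¬C ⊓ A)) unsat w.r.t. T
   all branches close; clash {C, ¬C} at x₀
2. Hence (∃t.E ⊓ F) ⊑ (C ⊔ ¬A): entailed.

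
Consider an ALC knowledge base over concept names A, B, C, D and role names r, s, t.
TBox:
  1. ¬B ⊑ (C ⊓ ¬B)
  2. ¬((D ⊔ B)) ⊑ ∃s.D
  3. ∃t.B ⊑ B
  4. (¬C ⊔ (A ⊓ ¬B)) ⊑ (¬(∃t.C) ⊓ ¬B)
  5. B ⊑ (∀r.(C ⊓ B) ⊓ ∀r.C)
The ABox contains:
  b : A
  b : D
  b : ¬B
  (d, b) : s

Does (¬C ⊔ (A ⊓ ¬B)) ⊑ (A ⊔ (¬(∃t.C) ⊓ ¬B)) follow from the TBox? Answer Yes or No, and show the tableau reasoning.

Yes

1. (¬C ⊔ (A ⊓ ¬B)) ⊑ (A ⊔ (¬(∃t.C) ⊓ ¬B))  ⇔  ((¬C ⊔ (A ⊓ ¬B)) ⊓ (¬A ⊓ (∃t.C ⊔ B))) unsat w.r.t. T
   all branches close; clash {A, ¬A} at x₀
2. Hence (¬C ⊔ (A ⊓ ¬B)) ⊑ (A ⊔ (¬(∃t.C) ⊓ ¬B)): entailed.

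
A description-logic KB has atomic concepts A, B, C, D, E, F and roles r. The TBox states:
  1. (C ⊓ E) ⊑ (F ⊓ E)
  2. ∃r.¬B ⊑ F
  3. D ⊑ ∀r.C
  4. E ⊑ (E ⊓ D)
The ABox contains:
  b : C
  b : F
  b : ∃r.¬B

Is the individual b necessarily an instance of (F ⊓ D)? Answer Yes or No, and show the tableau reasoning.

1. b : (F ⊓ D)?  L(b) = {C, F, ∃r.¬B} ∪ {(¬F ⊔ ¬D)}
   open: L(b) ⊇ {C, F, ¬D, ¬E, ∃r.¬B} (+ ∃-successors) — b ∉ (F ⊓ D) possible
2. Hence b : (F ⊓ D): not entailed.

No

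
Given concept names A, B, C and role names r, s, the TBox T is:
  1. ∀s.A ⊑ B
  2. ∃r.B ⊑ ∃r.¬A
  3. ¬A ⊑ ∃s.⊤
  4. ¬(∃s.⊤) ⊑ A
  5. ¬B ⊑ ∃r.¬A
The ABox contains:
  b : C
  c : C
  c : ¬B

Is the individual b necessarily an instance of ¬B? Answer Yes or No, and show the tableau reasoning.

No

1. b : ¬B?  L(b) = {C} ∪ {B}
   open: L(b) ⊇ {A, B, C, ∀r.¬B} — b ∉ ¬B possible
2. Hence b : ¬B: not entailed.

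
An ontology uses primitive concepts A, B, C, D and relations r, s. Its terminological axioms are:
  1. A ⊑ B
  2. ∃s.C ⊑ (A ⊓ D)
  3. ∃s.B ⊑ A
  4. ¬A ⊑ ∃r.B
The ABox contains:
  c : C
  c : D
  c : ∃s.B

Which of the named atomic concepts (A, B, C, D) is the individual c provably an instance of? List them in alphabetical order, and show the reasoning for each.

1. c : A?  L(c) = {C, D, ∃s.B} ∪ {¬A}
   clash {A, ¬A} at c — c ∈ A
2. c : B?  L(c) = {C, D, ∃s.B} ∪ {¬B}
   clash {B, ¬B} at c — c ∈ B
3. c : C?  L(c) = {C, D, ∃s.B} ∪ {¬C}
   clash {C, ¬C} at c — c ∈ C
4. c : D?  L(c) = {C, D, ∃s.B} ∪ {¬D}
   clash {D, ¬D} at c — c ∈ D
5. Entailed for c: {A, B, C, D}

{A, B, C, D}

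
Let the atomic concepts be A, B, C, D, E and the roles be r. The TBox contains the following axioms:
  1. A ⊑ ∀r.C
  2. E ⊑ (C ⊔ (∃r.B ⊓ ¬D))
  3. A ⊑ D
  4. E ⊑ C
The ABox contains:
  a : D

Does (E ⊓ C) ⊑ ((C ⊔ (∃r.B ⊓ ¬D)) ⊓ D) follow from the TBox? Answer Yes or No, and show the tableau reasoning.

No

1. (E ⊓ C) ⊑ ((C ⊔ (∃r.B ⊓ ¬D)) ⊓ D)  ⇔  ((E ⊓ C) ⊓ ((¬C ⊓ (∀r.¬B ⊔ D)) ⊔ ¬D)) unsat w.r.t. T
   apply at x₀: E⊑(C ⊔ (∃r.B ⊓ ¬D))
   open: L(x₀) ⊇ {C, E, ¬A, ¬D}
2. Hence (E ⊓ C) ⊑ ((C ⊔ (∃r.B ⊓ ¬D)) ⊓ D): not entailed.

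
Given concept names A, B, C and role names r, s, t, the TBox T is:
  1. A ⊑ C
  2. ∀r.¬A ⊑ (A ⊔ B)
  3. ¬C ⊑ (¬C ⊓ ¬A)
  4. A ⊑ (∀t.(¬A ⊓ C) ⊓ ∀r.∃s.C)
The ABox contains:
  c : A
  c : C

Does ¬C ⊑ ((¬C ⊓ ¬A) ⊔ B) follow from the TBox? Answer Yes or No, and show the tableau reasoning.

Yes

1. ¬C ⊑ ((¬C ⊓ ¬A) ⊔ B)  ⇔  (¬C ⊓ ((C ⊔ A) ⊓ ¬B)) unsat w.r.t. T
   all branches close; clash {C, ¬C} at x₀
2. Hence ¬C ⊑ ((¬C ⊓ ¬A) ⊔ B): entailed.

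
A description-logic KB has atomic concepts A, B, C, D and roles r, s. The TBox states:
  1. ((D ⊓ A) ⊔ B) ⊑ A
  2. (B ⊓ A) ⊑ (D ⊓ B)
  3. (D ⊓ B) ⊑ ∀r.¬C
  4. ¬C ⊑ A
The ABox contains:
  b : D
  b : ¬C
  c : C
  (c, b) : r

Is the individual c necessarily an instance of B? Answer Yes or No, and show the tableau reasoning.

1. c : B?  L(c) = {C} ∪ {¬B}
   open: L(c) ⊇ {C, ¬B, ¬D} — c ∉ B possible
2. Hence c : B: not entailed.

No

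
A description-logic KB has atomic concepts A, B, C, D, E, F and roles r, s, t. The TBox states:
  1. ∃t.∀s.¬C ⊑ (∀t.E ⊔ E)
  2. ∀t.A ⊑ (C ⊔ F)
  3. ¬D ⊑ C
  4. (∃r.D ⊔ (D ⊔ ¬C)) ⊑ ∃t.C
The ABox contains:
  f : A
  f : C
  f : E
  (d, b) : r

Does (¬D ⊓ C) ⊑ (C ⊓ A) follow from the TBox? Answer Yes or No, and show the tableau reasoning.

1. (¬D ⊓ C) ⊑ (C ⊓ A)  ⇔  ((¬D ⊓ C) ⊓ (¬C ⊔ ¬A)) unsat w.r.t. T
   open: L(x₀) ⊇ {C, ¬A, ¬D, ∀r.¬D, ∀t.∃s.C, …} (+ ∃-successors)
2. Hence (¬D ⊓ C) ⊑ (C ⊓ A): not entailed.

No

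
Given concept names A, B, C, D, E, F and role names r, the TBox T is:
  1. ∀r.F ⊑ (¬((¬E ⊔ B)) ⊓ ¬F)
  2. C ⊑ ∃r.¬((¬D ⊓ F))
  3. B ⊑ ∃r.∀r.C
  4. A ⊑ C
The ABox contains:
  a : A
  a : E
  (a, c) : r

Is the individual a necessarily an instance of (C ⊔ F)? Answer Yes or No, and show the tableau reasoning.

1. a : (C ⊔ F)?  L(a) = {A, E} ∪ {(¬C ⊓ ¬F)}
   clash {C, ¬C} at a — a ∈ (C ⊔ F)
2. Hence a : (C ⊔ F): entailed.

Yes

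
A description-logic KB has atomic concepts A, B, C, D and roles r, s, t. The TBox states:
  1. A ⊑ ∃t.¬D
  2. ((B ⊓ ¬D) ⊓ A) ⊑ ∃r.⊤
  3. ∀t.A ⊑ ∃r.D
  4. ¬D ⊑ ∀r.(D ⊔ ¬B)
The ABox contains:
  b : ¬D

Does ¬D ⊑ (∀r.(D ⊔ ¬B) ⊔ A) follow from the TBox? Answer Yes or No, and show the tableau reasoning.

Yes

1. ¬D ⊑ (∀r.(D ⊔ ¬B) ⊔ A)  ⇔  (¬D ⊓ (∃r.(¬D ⊓ B) ⊓ ¬A)) unsat w.r.t. T
   all branches close; clash {B, ¬B} at an ∃-successor
2. Hence ¬D ⊑ (∀r.(D ⊔ ¬B) ⊔ A): entailed.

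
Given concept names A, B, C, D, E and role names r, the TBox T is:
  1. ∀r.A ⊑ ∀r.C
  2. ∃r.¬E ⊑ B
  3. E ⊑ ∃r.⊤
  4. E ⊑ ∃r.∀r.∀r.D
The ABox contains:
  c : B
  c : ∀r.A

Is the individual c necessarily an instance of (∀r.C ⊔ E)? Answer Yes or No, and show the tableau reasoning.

Yes

1. c : (∀r.C ⊔ E)?  L(c) = {B, ∀r.A} ∪ {(∃r.¬C ⊓ ¬E)}
   clash {C, ¬C} at an ∃-successor — c ∈ (∀r.C ⊔ E)
2. Hence c : (∀r.C ⊔ E): entailed.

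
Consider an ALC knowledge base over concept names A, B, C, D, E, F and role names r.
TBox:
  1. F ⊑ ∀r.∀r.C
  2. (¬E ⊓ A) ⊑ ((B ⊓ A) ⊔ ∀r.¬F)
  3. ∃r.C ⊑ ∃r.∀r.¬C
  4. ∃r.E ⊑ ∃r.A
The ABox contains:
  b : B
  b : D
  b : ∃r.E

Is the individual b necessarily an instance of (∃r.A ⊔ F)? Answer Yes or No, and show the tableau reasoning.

Yes

1. b : (∃r.A ⊔ F)?  L(b) = {B, D, ∃r.E} ∪ {(∀r.¬A ⊓ ¬F)}
   clash {A, ¬A} at an ∃-successor — b ∈ (∃r.A ⊔ F)
2. Hence b : (∃r.A ⊔ F): entailed.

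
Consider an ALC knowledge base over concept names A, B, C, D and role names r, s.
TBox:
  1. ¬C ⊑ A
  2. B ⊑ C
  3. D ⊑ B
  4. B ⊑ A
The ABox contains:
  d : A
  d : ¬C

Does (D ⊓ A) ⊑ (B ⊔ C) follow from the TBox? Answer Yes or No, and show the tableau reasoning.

Yes

1. (D ⊓ A) ⊑ (B ⊔ C)  ⇔  ((D ⊓ A) ⊓ (¬B ⊓ ¬C)) unsat w.r.t. T
   all branches close; clash {B, ¬B} at x₀
2. Hence (D ⊓ A) ⊑ (B ⊔ C): entailed.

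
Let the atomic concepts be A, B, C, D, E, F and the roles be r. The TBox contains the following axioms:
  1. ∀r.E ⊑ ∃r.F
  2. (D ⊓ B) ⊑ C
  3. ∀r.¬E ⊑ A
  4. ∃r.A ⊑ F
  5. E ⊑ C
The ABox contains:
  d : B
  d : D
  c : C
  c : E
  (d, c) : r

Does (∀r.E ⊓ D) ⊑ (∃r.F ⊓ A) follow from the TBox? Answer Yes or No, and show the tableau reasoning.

1. (∀r.E ⊓ D) ⊑ (∃r.F ⊓ A)  ⇔  ((∀r.E ⊓ D) ⊓ (∀r.¬F ⊔ ¬A)) unsat w.r.t. T
   apply at x₀: ∀r.E⊑∃r.F
   open: L(x₀) ⊇ {D, ¬A, ¬B, ¬E, ∀r.E, …} (+ ∃-successors)
2. Hence (∀r.E ⊓ D) ⊑ (∃r.F ⊓ A): not entailed.

No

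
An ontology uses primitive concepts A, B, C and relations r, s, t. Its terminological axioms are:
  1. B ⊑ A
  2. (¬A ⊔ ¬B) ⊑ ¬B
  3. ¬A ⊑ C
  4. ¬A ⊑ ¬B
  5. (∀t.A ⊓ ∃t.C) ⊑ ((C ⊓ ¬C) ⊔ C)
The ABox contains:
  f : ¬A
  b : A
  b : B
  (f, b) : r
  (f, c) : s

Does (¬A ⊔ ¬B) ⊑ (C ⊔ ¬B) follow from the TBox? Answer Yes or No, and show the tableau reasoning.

Yes

1. (¬A ⊔ ¬B) ⊑ (C ⊔ ¬B)  ⇔  ((¬A ⊔ ¬B) ⊓ (¬C ⊓ B)) unsat w.r.t. T
   all branches close; clash {C, ¬C} at x₀
2. Hence (¬A ⊔ ¬B) ⊑ (C ⊔ ¬B): entailed.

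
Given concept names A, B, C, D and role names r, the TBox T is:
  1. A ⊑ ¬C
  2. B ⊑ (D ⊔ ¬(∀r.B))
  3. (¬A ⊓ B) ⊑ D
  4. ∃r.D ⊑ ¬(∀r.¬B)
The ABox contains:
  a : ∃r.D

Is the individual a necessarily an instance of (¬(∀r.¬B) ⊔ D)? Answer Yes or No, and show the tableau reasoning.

1. a : (¬(∀r.¬B) ⊔ D)?  L(a) = {∃r.D} ∪ {(∀r.¬B ⊓ ¬D)}
   clash {D, ¬D} at a — a ∈ (¬(∀r.¬B) ⊔ D)
2. Hence a : (¬(∀r.¬B) ⊔ D): entailed.

Yes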